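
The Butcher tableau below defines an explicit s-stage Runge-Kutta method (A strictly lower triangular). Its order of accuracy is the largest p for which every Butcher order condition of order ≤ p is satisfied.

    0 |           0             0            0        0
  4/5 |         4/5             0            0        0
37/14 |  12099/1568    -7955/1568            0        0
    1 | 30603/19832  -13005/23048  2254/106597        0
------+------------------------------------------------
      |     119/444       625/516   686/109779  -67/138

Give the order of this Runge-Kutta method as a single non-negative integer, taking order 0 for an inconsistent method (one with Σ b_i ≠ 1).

b = (119/444, 625/516, 686/109779, -67/138)
c = (0, 4/5, 37/14, 1)
Ac = (0, 0, -1591/392, -53/134)
Σ b_i: 119/444·1 + 625/516·1 + 686/109779·1 + (-67/138)·1 = 1 ✓
b·c: 625/516·4/5 + 686/109779·37/14 + (-67/138)·1 = 1/2 ✓
b·c²: 625/516·16/25 + 686/109779·1369/196 + (-67/138)·1 = 1/3 ✓
b·Ac: 686/109779·(-1591/392) + (-67/138)·(-53/134) = 1/6 ✓
b·c³: 625/516·64/125 + 686/109779·50653/2744 + (-67/138)·1 = 1/4 ✓
b·(c∘Ac): 686/109779·(-58867/5488) + (-67/138)·(-53/134) = 1/8 ✓
b·Ac²: 686/109779·(-1591/490) + (-67/138)·(-143/670) = 1/12 ✓
b·A²c: (-67/138)·(-23/268) = 1/24 ✓; 4 stages ⇒ order 4.

4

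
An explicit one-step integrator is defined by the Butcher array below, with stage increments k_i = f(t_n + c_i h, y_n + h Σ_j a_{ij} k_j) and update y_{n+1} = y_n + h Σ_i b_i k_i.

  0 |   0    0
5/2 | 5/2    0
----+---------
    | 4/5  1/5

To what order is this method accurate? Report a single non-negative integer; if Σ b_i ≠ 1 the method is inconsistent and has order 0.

2

b = (4/5, 1/5)
c = (0, 5/2)
Σ b_i: 4/5·1 + 1/5·1 = 1 ✓
b·c: 1/5·5/2 = 1/2 ✓; 2 stages ⇒ order 2.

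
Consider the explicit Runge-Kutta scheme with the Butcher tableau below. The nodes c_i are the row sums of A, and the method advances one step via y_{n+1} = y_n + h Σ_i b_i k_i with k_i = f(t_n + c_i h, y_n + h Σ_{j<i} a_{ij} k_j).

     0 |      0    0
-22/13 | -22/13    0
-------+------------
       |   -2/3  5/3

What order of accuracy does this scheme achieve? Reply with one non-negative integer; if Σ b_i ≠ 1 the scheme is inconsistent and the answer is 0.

1

b = (-2/3, 5/3)
c = (0, -22/13)
Σ b_i: (-2/3)·1 + 5/3·1 = 1 ✓
b·c: 5/3·(-22/13) = -110/39 ≠ 1/2 ⇒ order 1.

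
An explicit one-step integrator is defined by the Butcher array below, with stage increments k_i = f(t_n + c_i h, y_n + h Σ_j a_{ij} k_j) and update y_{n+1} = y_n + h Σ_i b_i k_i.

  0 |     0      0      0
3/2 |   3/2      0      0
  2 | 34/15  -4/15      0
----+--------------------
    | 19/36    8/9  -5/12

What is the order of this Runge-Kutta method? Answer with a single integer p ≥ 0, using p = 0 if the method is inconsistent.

b = (19/36, 8/9, -5/12)
c = (0, 3/2, 2)
Ac = (0, 0, -2/5)
Σ b_i: 19/36·1 + 8/9·1 + (-5/12)·1 = 1 ✓
b·c: 8/9·3/2 + (-5/12)·2 = 1/2 ✓
b·c²: 8/9·9/4 + (-5/12)·4 = 1/3 ✓
b·Ac: (-5/12)·(-2/5) = 1/6 ✓; 3 stages ⇒ order 3.

3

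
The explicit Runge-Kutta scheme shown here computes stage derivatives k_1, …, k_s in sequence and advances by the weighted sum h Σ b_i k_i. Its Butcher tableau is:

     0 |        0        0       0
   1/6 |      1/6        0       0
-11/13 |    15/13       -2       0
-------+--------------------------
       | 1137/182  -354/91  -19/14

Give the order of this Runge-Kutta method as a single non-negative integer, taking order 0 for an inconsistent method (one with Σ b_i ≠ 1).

b = (1137/182, -354/91, -19/14)
c = (0, 1/6, -11/13)
Ac = (0, 0, -1/3)
Σ b_i: 1137/182·1 + (-354/91)·1 + (-19/14)·1 = 1 ✓
b·c: (-354/91)·1/6 + (-19/14)·(-11/13) = 1/2 ✓
b·c²: (-354/91)·1/36 + (-19/14)·121/169 = -3832/3549 ≠ 1/3 ⇒ order 2.
b·Ac: (-19/14)·(-1/3) = 19/42 ≠ 1/6

2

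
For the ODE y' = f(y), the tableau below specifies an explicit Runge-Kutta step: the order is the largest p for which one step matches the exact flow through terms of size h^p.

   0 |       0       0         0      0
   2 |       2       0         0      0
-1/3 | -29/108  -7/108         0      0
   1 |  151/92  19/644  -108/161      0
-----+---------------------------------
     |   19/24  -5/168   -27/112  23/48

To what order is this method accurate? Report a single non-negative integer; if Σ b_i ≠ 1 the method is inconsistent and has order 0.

b = (19/24, -5/168, -27/112, 23/48)
c = (0, 2, -1/3, 1)
Ac = (0, 0, -7/54, 13/46)
Σ b_i: 19/24·1 + (-5/168)·1 + (-27/112)·1 + 23/48·1 = 1 ✓
b·c: (-5/168)·2 + (-27/112)·(-1/3) + 23/48·1 = 1/2 ✓
b·c²: (-5/168)·4 + (-27/112)·1/9 + 23/48·1 = 1/3 ✓
b·Ac: (-27/112)·(-7/54) + 23/48·13/46 = 1/6 ✓
b·c³: (-5/168)·8 + (-27/112)·(-1/27) + 23/48·1 = 1/4 ✓
b·(c∘Ac): (-27/112)·7/162 + 23/48·13/46 = 1/8 ✓
b·Ac²: (-27/112)·(-7/27) + 23/48·1/23 = 1/12 ✓
b·A²c: 23/48·2/23 = 1/24 ✓; 4 stages ⇒ order 4.

4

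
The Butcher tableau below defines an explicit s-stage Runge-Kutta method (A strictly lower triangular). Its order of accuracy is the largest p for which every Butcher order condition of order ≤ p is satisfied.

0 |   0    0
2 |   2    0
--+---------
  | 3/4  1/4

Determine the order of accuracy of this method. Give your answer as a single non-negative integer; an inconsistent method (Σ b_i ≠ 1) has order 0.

b = (3/4, 1/4)
c = (0, 2)
Σ b_i: 3/4·1 + 1/4·1 = 1 ✓
b·c: 1/4·2 = 1/2 ✓; 2 stages ⇒ order 2.

2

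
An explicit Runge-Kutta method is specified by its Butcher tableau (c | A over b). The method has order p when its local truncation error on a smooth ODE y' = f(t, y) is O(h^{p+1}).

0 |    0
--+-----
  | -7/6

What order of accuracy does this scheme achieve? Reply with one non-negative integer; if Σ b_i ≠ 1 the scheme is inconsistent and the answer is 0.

0

b = (-7/6)
c = (0)
Σ b_i: (-7/6)·1 = -7/6 ≠ 1 ⇒ order 0.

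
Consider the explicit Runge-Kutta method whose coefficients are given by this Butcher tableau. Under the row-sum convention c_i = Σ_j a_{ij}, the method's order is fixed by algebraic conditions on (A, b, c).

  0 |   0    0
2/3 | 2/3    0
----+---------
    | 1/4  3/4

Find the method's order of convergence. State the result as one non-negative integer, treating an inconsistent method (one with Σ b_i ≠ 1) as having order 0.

b = (1/4, 3/4)
c = (0, 2/3)
Σ b_i: 1/4·1 + 3/4·1 = 1 ✓
b·c: 3/4·2/3 = 1/2 ✓; 2 stages ⇒ order 2.

2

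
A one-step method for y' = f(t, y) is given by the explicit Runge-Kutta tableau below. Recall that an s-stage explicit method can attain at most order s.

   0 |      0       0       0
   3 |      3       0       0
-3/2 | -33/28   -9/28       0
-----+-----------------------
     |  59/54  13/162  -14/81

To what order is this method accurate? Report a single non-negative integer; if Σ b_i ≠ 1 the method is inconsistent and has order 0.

b = (59/54, 13/162, -14/81)
c = (0, 3, -3/2)
Ac = (0, 0, -27/28)
Σ b_i: 59/54·1 + 13/162·1 + (-14/81)·1 = 1 ✓
b·c: 13/162·3 + (-14/81)·(-3/2) = 1/2 ✓
b·c²: 13/162·9 + (-14/81)·9/4 = 1/3 ✓
b·Ac: (-14/81)·(-27/28) = 1/6 ✓; 3 stages ⇒ order 3.

3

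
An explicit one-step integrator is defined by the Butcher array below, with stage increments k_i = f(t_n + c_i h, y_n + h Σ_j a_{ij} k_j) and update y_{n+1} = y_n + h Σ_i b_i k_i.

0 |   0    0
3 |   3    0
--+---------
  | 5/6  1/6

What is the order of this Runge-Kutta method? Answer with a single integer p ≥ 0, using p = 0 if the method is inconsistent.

2

b = (5/6, 1/6)
c = (0, 3)
Σ b_i: 5/6·1 + 1/6·1 = 1 ✓
b·c: 1/6·3 = 1/2 ✓; 2 stages ⇒ order 2.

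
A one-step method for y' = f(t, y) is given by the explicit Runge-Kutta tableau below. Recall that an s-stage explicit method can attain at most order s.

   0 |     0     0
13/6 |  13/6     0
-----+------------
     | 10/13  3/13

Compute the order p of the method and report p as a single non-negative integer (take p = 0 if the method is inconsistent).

2

b = (10/13, 3/13)
c = (0, 13/6)
Σ b_i: 10/13·1 + 3/13·1 = 1 ✓
b·c: 3/13·13/6 = 1/2 ✓; 2 stages ⇒ order 2.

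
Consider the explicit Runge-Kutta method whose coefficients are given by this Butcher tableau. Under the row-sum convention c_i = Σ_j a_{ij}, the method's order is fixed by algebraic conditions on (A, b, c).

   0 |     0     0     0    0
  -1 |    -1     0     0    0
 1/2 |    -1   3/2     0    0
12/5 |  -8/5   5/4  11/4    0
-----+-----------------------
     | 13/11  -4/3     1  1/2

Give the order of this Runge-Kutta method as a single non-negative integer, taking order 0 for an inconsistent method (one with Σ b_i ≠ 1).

b = (13/11, -4/3, 1, 1/2)
c = (0, -1, 1/2, 12/5)
Ac = (0, 0, -3/2, 1/8)
Σ b_i: 13/11·1 + (-4/3)·1 + 1·1 + 1/2·1 = 89/66 ≠ 1 ⇒ order 0.

0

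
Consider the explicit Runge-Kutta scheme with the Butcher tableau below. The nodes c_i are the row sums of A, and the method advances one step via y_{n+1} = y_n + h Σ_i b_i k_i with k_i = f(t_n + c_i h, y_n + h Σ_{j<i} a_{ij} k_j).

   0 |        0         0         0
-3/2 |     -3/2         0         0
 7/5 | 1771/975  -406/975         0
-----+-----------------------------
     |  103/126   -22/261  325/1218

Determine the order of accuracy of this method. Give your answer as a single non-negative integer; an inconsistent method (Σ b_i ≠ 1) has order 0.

3

b = (103/126, -22/261, 325/1218)
c = (0, -3/2, 7/5)
Ac = (0, 0, 203/325)
Σ b_i: 103/126·1 + (-22/261)·1 + 325/1218·1 = 1 ✓
b·c: (-22/261)·(-3/2) + 325/1218·7/5 = 1/2 ✓
b·c²: (-22/261)·9/4 + 325/1218·49/25 = 1/3 ✓
b·Ac: 325/1218·203/325 = 1/6 ✓; 3 stages ⇒ order 3.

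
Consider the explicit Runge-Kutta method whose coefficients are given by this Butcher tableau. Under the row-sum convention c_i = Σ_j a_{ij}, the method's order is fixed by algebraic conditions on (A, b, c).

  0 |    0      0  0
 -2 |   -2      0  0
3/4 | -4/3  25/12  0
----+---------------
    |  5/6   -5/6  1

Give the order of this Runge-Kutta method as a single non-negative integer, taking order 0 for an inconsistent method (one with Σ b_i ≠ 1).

1

b = (5/6, -5/6, 1)
c = (0, -2, 3/4)
Ac = (0, 0, -25/6)
Σ b_i: 5/6·1 + (-5/6)·1 + 1·1 = 1 ✓
b·c: (-5/6)·(-2) + 1·3/4 = 29/12 ≠ 1/2 ⇒ order 1.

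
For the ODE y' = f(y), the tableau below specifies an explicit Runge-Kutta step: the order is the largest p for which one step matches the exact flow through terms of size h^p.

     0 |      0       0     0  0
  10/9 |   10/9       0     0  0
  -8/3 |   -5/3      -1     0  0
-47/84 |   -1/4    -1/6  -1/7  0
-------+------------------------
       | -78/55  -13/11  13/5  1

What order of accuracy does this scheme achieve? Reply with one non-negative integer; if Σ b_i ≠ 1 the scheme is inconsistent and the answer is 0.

b = (-78/55, -13/11, 13/5, 1)
c = (0, 10/9, -8/3, -47/84)
Ac = (0, 0, -10/9, 37/189)
Σ b_i: (-78/55)·1 + (-13/11)·1 + 13/5·1 + 1·1 = 1 ✓
b·c: (-13/11)·10/9 + 13/5·(-8/3) + 1·(-47/84) = -122051/13860 ≠ 1/2 ⇒ order 1.

1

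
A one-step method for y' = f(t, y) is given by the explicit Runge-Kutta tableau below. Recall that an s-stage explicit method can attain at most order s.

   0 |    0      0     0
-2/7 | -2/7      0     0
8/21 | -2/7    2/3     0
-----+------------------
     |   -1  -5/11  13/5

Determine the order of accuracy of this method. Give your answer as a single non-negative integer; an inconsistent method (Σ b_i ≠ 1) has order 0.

b = (-1, -5/11, 13/5)
c = (0, -2/7, 8/21)
Ac = (0, 0, -4/21)
Σ b_i: (-1)·1 + (-5/11)·1 + 13/5·1 = 63/55 ≠ 1 ⇒ order 0.

0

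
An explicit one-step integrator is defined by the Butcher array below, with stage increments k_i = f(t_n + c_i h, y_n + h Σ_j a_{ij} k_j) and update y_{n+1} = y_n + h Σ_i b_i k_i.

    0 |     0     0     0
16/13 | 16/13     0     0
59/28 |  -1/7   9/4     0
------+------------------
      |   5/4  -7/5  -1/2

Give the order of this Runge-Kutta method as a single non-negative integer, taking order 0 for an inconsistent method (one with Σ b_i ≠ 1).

0

b = (5/4, -7/5, -1/2)
c = (0, 16/13, 59/28)
Ac = (0, 0, 36/13)
Σ b_i: 5/4·1 + (-7/5)·1 + (-1/2)·1 = -13/20 ≠ 1 ⇒ order 0.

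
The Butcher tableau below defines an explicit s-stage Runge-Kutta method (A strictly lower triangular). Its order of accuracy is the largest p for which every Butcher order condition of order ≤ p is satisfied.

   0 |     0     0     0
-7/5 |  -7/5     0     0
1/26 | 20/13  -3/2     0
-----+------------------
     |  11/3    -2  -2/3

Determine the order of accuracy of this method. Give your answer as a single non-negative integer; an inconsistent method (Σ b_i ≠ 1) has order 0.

1

b = (11/3, -2, -2/3)
c = (0, -7/5, 1/26)
Ac = (0, 0, 21/10)
Σ b_i: 11/3·1 + (-2)·1 + (-2/3)·1 = 1 ✓
b·c: (-2)·(-7/5) + (-2/3)·1/26 = 541/195 ≠ 1/2 ⇒ order 1.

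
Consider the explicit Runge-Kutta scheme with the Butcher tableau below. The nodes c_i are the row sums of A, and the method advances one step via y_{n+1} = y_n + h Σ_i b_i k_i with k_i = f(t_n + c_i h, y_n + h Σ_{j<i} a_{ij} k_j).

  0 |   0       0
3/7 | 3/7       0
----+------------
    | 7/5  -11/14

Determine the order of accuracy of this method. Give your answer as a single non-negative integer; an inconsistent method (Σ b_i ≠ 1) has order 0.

b = (7/5, -11/14)
c = (0, 3/7)
Σ b_i: 7/5·1 + (-11/14)·1 = 43/70 ≠ 1 ⇒ order 0.

0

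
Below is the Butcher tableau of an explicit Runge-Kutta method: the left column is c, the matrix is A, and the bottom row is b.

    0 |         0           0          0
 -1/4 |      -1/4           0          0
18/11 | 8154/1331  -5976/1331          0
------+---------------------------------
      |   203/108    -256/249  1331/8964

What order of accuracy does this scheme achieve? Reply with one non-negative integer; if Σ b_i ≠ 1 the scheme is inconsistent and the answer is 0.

3

b = (203/108, -256/249, 1331/8964)
c = (0, -1/4, 18/11)
Ac = (0, 0, 1494/1331)
Σ b_i: 203/108·1 + (-256/249)·1 + 1331/8964·1 = 1 ✓
b·c: (-256/249)·(-1/4) + 1331/8964·18/11 = 1/2 ✓
b·c²: (-256/249)·1/16 + 1331/8964·324/121 = 1/3 ✓
b·Ac: 1331/8964·1494/1331 = 1/6 ✓; 3 stages ⇒ order 3.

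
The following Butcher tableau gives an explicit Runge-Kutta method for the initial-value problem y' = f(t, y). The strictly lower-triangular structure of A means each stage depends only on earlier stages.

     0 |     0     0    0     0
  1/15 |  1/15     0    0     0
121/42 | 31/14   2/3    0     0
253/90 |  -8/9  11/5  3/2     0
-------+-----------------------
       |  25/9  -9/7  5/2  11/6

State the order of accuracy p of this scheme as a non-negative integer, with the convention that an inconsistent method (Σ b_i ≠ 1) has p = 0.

0

b = (25/9, -9/7, 5/2, 11/6)
c = (0, 1/15, 121/42, 253/90)
Ac = (0, 0, 2/45, 9383/2100)
Σ b_i: 25/9·1 + (-9/7)·1 + 5/2·1 + 11/6·1 = 367/63 ≠ 1 ⇒ order 0.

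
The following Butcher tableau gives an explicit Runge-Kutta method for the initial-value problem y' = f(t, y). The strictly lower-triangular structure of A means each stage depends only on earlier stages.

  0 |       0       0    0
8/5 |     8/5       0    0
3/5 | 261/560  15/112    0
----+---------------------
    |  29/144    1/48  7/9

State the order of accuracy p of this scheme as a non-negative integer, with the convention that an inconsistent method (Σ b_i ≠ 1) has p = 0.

3

b = (29/144, 1/48, 7/9)
c = (0, 8/5, 3/5)
Ac = (0, 0, 3/14)
Σ b_i: 29/144·1 + 1/48·1 + 7/9·1 = 1 ✓
b·c: 1/48·8/5 + 7/9·3/5 = 1/2 ✓
b·c²: 1/48·64/25 + 7/9·9/25 = 1/3 ✓
b·Ac: 7/9·3/14 = 1/6 ✓; 3 stages ⇒ order 3.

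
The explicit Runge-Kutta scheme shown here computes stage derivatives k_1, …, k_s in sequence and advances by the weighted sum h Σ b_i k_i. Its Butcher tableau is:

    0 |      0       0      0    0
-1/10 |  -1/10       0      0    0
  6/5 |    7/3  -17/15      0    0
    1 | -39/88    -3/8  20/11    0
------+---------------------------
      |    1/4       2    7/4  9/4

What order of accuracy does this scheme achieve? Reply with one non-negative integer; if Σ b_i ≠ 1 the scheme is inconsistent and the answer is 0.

0

b = (1/4, 2, 7/4, 9/4)
c = (0, -1/10, 6/5, 1)
Ac = (0, 0, 17/150, 1953/880)
Σ b_i: 1/4·1 + 2·1 + 7/4·1 + 9/4·1 = 25/4 ≠ 1 ⇒ order 0.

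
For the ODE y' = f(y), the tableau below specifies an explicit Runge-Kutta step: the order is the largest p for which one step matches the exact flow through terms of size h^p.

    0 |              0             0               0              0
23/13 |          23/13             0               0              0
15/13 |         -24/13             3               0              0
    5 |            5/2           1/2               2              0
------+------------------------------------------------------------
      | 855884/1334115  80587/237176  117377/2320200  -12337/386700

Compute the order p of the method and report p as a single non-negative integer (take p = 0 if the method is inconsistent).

3

b = (855884/1334115, 80587/237176, 117377/2320200, -12337/386700)
c = (0, 23/13, 15/13, 5)
Ac = (0, 0, 69/13, 83/26)
Σ b_i: 855884/1334115·1 + 80587/237176·1 + 117377/2320200·1 + (-12337/386700)·1 = 1 ✓
b·c: 80587/237176·23/13 + 117377/2320200·15/13 + (-12337/386700)·5 = 1/2 ✓
b·c²: 80587/237176·529/169 + 117377/2320200·225/169 + (-12337/386700)·25 = 1/3 ✓
b·Ac: 117377/2320200·69/13 + (-12337/386700)·83/26 = 1/6 ✓
b·c³: 80587/237176·12167/2197 + 117377/2320200·3375/2197 + (-12337/386700)·125 = -2651353/1307046 ≠ 1/4 ⇒ order 3.
b·(c∘Ac): 117377/2320200·1035/169 + (-12337/386700)·415/26 = -40097/201084 ≠ 1/8
b·Ac²: 117377/2320200·1587/169 + (-12337/386700)·1429/338 = 171011/502710 ≠ 1/12
b·A²c: (-12337/386700)·138/13 = -21827/64450 ≠ 1/24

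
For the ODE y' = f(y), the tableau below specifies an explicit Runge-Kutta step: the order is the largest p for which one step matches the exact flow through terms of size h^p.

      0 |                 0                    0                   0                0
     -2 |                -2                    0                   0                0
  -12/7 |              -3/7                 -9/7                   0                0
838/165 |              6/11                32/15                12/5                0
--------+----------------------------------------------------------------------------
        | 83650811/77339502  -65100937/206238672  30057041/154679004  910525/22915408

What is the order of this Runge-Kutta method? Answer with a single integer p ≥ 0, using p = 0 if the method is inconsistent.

b = (83650811/77339502, -65100937/206238672, 30057041/154679004, 910525/22915408)
c = (0, -2, -12/7, 838/165)
Ac = (0, 0, 18/7, -176/21)
Σ b_i: 83650811/77339502·1 + (-65100937/206238672)·1 + 30057041/154679004·1 + 910525/22915408·1 = 1 ✓
b·c: (-65100937/206238672)·(-2) + 30057041/154679004·(-12/7) + 910525/22915408·838/165 = 1/2 ✓
b·c²: (-65100937/206238672)·4 + 30057041/154679004·144/49 + 910525/22915408·702244/27225 = 1/3 ✓
b·Ac: 30057041/154679004·18/7 + 910525/22915408·(-176/21) = 1/6 ✓
b·c³: (-65100937/206238672)·(-8) + 30057041/154679004·(-1728/343) + 910525/22915408·588480472/4492125 = 100516715434/14887854135 ≠ 1/4 ⇒ order 3.
b·(c∘Ac): 30057041/154679004·(-216/49) + 910525/22915408·(-13408/315) = -32841932/12889917 ≠ 1/8
b·Ac²: 30057041/154679004·(-36/7) + 910525/22915408·11456/735 = -11430301/30076473 ≠ 1/12
b·A²c: 910525/22915408·216/35 = 702405/2864426 ≠ 1/24

3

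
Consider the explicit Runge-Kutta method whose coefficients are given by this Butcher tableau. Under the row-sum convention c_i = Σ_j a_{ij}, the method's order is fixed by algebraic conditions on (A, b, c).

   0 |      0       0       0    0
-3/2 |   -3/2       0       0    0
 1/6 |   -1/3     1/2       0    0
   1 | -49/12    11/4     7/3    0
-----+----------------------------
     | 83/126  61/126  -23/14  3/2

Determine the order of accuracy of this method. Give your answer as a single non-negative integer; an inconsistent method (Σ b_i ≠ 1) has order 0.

b = (83/126, 61/126, -23/14, 3/2)
c = (0, -3/2, 1/6, 1)
Ac = (0, 0, -3/4, -269/72)
Σ b_i: 83/126·1 + 61/126·1 + (-23/14)·1 + 3/2·1 = 1 ✓
b·c: 61/126·(-3/2) + (-23/14)·1/6 + 3/2·1 = 1/2 ✓
b·c²: 61/126·9/4 + (-23/14)·1/36 + 3/2·1 = 641/252 ≠ 1/3 ⇒ order 2.
b·Ac: (-23/14)·(-3/4) + 3/2·(-269/72) = -1469/336 ≠ 1/6

2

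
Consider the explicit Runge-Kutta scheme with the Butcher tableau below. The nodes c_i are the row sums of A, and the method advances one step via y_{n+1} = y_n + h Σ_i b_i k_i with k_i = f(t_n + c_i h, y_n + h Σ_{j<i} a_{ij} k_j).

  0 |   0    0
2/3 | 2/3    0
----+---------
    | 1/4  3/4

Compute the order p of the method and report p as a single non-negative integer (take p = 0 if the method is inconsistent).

2

b = (1/4, 3/4)
c = (0, 2/3)
Σ b_i: 1/4·1 + 3/4·1 = 1 ✓
b·c: 3/4·2/3 = 1/2 ✓; 2 stages ⇒ order 2.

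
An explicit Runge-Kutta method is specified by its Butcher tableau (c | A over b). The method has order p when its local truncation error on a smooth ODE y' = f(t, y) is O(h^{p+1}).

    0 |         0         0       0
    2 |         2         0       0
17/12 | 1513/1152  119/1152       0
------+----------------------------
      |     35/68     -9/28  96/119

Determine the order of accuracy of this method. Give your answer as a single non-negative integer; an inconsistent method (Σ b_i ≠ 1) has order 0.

b = (35/68, -9/28, 96/119)
c = (0, 2, 17/12)
Ac = (0, 0, 119/576)
Σ b_i: 35/68·1 + (-9/28)·1 + 96/119·1 = 1 ✓
b·c: (-9/28)·2 + 96/119·17/12 = 1/2 ✓
b·c²: (-9/28)·4 + 96/119·289/144 = 1/3 ✓
b·Ac: 96/119·119/576 = 1/6 ✓; 3 stages ⇒ order 3.

3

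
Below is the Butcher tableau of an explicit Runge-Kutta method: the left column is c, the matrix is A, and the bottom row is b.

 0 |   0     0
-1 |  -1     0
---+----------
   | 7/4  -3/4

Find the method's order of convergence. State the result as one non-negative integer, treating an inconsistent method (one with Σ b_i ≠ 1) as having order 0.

1

b = (7/4, -3/4)
c = (0, -1)
Σ b_i: 7/4·1 + (-3/4)·1 = 1 ✓
b·c: (-3/4)·(-1) = 3/4 ≠ 1/2 ⇒ order 1.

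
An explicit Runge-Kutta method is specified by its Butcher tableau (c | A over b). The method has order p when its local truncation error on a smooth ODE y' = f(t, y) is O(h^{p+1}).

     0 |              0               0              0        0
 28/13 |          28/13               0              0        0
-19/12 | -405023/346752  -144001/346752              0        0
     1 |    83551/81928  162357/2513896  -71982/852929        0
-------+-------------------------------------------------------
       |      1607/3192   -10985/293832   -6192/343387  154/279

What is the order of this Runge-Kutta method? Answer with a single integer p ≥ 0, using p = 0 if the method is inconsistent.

b = (1607/3192, -10985/293832, -6192/343387, 154/279)
c = (0, 28/13, -19/12, 1)
Ac = (0, 0, -11077/12384, 3/11)
Σ b_i: 1607/3192·1 + (-10985/293832)·1 + (-6192/343387)·1 + 154/279·1 = 1 ✓
b·c: (-10985/293832)·28/13 + (-6192/343387)·(-19/12) + 154/279·1 = 1/2 ✓
b·c²: (-10985/293832)·784/169 + (-6192/343387)·361/144 + 154/279·1 = 1/3 ✓
b·Ac: (-6192/343387)·(-11077/12384) + 154/279·3/11 = 1/6 ✓
b·c³: (-10985/293832)·21952/2197 + (-6192/343387)·(-6859/1728) + 154/279·1 = 1/4 ✓
b·(c∘Ac): (-6192/343387)·210463/148608 + 154/279·3/11 = 1/8 ✓
b·Ac²: (-6192/343387)·(-77539/40248) + 154/279·705/8008 = 1/12 ✓
b·A²c: 154/279·93/1232 = 1/24 ✓; 4 stages ⇒ order 4.

4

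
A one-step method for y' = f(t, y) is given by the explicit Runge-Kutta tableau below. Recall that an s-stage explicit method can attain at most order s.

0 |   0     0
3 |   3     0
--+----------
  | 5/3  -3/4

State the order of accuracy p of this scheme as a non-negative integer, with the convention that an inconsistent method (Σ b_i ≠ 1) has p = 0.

b = (5/3, -3/4)
c = (0, 3)
Σ b_i: 5/3·1 + (-3/4)·1 = 11/12 ≠ 1 ⇒ order 0.

0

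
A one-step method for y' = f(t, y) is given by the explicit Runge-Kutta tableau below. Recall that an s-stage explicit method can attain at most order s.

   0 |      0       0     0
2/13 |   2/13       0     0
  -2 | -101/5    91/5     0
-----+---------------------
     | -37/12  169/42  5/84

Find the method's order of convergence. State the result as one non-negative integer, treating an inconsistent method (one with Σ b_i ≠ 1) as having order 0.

b = (-37/12, 169/42, 5/84)
c = (0, 2/13, -2)
Ac = (0, 0, 14/5)
Σ b_i: (-37/12)·1 + 169/42·1 + 5/84·1 = 1 ✓
b·c: 169/42·2/13 + 5/84·(-2) = 1/2 ✓
b·c²: 169/42·4/169 + 5/84·4 = 1/3 ✓
b·Ac: 5/84·14/5 = 1/6 ✓; 3 stages ⇒ order 3.

3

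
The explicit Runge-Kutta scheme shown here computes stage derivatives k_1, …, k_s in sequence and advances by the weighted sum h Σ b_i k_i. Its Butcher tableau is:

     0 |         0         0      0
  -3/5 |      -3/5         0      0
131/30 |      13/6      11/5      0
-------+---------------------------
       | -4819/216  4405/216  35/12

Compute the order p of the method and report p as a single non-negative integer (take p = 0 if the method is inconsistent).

b = (-4819/216, 4405/216, 35/12)
c = (0, -3/5, 131/30)
Ac = (0, 0, -33/25)
Σ b_i: (-4819/216)·1 + 4405/216·1 + 35/12·1 = 1 ✓
b·c: 4405/216·(-3/5) + 35/12·131/30 = 1/2 ✓
b·c²: 4405/216·9/25 + 35/12·17161/900 = 27197/432 ≠ 1/3 ⇒ order 2.
b·Ac: 35/12·(-33/25) = -77/20 ≠ 1/6

2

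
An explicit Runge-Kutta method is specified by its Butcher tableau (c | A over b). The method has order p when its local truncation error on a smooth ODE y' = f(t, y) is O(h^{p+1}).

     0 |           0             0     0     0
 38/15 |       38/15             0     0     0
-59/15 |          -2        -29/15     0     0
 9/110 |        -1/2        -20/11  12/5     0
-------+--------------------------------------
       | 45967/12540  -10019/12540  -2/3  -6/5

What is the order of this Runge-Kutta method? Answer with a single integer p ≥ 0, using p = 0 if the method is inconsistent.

b = (45967/12540, -10019/12540, -2/3, -6/5)
c = (0, 38/15, -59/15, 9/110)
Ac = (0, 0, -1102/225, -11588/825)
Σ b_i: 45967/12540·1 + (-10019/12540)·1 + (-2/3)·1 + (-6/5)·1 = 1 ✓
b·c: (-10019/12540)·38/15 + (-2/3)·(-59/15) + (-6/5)·9/110 = 1/2 ✓
b·c²: (-10019/12540)·1444/225 + (-2/3)·3481/225 + (-6/5)·81/12100 = -12618523/816750 ≠ 1/3 ⇒ order 2.
b·Ac: (-2/3)·(-1102/225) + (-6/5)·(-11588/825) = 746972/37125 ≠ 1/6

2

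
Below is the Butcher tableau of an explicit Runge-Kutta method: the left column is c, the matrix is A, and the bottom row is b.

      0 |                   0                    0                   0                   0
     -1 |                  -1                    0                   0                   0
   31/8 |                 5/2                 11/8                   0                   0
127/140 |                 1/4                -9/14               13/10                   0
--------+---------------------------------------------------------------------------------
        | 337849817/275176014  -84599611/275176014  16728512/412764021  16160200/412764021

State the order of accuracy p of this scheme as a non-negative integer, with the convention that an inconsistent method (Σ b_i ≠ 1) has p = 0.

3

b = (337849817/275176014, -84599611/275176014, 16728512/412764021, 16160200/412764021)
c = (0, -1, 31/8, 127/140)
Ac = (0, 0, -11/8, 3181/560)
Σ b_i: 337849817/275176014·1 + (-84599611/275176014)·1 + 16728512/412764021·1 + 16160200/412764021·1 = 1 ✓
b·c: (-84599611/275176014)·(-1) + 16728512/412764021·31/8 + 16160200/412764021·127/140 = 1/2 ✓
b·c²: (-84599611/275176014)·1 + 16728512/412764021·961/64 + 16160200/412764021·16129/19600 = 1/3 ✓
b·Ac: 16728512/412764021·(-11/8) + 16160200/412764021·3181/560 = 1/6 ✓
b·c³: (-84599611/275176014)·(-1) + 16728512/412764021·29791/512 + 16160200/412764021·2048383/2744000 = 51908292257/19262320980 ≠ 1/4 ⇒ order 3.
b·(c∘Ac): 16728512/412764021·(-341/64) + 16160200/412764021·403987/78400 = -15626087/1100704056 ≠ 1/8
b·Ac²: 16728512/412764021·11/8 + 16160200/412764021·84571/4480 = 1749680843/2201408112 ≠ 1/12
b·A²c: 16160200/412764021·(-143/80) = -57772715/825528042 ≠ 1/24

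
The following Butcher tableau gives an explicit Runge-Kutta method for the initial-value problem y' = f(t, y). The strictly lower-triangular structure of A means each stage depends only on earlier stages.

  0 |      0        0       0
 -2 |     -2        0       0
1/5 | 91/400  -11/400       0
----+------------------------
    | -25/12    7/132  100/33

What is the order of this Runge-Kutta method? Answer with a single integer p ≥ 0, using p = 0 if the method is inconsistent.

b = (-25/12, 7/132, 100/33)
c = (0, -2, 1/5)
Ac = (0, 0, 11/200)
Σ b_i: (-25/12)·1 + 7/132·1 + 100/33·1 = 1 ✓
b·c: 7/132·(-2) + 100/33·1/5 = 1/2 ✓
b·c²: 7/132·4 + 100/33·1/25 = 1/3 ✓
b·Ac: 100/33·11/200 = 1/6 ✓; 3 stages ⇒ order 3.

3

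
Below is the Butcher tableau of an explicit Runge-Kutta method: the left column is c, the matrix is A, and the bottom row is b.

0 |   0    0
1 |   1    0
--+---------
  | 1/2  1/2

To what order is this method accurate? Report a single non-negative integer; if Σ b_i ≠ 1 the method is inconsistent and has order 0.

2

b = (1/2, 1/2)
c = (0, 1)
Σ b_i: 1/2·1 + 1/2·1 = 1 ✓
b·c: 1/2·1 = 1/2 ✓; 2 stages ⇒ order 2.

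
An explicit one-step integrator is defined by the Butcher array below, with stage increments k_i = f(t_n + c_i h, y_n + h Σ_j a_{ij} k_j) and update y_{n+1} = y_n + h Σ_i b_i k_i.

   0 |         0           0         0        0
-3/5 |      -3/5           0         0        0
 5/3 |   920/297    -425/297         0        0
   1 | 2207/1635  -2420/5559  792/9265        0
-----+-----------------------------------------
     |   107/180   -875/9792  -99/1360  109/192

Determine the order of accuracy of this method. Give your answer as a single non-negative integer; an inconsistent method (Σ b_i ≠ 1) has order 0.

b = (107/180, -875/9792, -99/1360, 109/192)
c = (0, -3/5, 5/3, 1)
Ac = (0, 0, 85/99, 44/109)
Σ b_i: 107/180·1 + (-875/9792)·1 + (-99/1360)·1 + 109/192·1 = 1 ✓
b·c: (-875/9792)·(-3/5) + (-99/1360)·5/3 + 109/192·1 = 1/2 ✓
b·c²: (-875/9792)·9/25 + (-99/1360)·25/9 + 109/192·1 = 1/3 ✓
b·Ac: (-99/1360)·85/99 + 109/192·44/109 = 1/6 ✓
b·c³: (-875/9792)·(-27/125) + (-99/1360)·125/27 + 109/192·1 = 1/4 ✓
b·(c∘Ac): (-99/1360)·425/297 + 109/192·44/109 = 1/8 ✓
b·Ac²: (-99/1360)·(-17/33) + 109/192·44/545 = 1/12 ✓
b·A²c: 109/192·8/109 = 1/24 ✓; 4 stages ⇒ order 4.

4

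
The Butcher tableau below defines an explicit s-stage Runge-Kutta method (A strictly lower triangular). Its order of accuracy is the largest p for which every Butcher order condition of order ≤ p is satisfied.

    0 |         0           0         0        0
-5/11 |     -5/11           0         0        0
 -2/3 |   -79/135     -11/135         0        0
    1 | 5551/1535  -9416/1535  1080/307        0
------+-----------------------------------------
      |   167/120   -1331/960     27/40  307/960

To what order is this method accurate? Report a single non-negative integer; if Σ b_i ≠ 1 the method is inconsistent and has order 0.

b = (167/120, -1331/960, 27/40, 307/960)
c = (0, -5/11, -2/3, 1)
Ac = (0, 0, 1/27, 136/307)
Σ b_i: 167/120·1 + (-1331/960)·1 + 27/40·1 + 307/960·1 = 1 ✓
b·c: (-1331/960)·(-5/11) + 27/40·(-2/3) + 307/960·1 = 1/2 ✓
b·c²: (-1331/960)·25/121 + 27/40·4/9 + 307/960·1 = 1/3 ✓
b·Ac: 27/40·1/27 + 307/960·136/307 = 1/6 ✓
b·c³: (-1331/960)·(-125/1331) + 27/40·(-8/27) + 307/960·1 = 1/4 ✓
b·(c∘Ac): 27/40·(-2/81) + 307/960·136/307 = 1/8 ✓
b·Ac²: 27/40·(-5/297) + 307/960·1000/3377 = 1/12 ✓
b·A²c: 307/960·40/307 = 1/24 ✓; 4 stages ⇒ order 4.

4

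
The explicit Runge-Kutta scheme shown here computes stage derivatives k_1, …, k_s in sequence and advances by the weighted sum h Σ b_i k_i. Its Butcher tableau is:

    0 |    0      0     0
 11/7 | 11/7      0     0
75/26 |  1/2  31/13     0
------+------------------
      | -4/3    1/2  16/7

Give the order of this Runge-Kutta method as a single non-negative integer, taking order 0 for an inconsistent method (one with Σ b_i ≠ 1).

0

b = (-4/3, 1/2, 16/7)
c = (0, 11/7, 75/26)
Ac = (0, 0, 341/91)
Σ b_i: (-4/3)·1 + 1/2·1 + 16/7·1 = 61/42 ≠ 1 ⇒ order 0.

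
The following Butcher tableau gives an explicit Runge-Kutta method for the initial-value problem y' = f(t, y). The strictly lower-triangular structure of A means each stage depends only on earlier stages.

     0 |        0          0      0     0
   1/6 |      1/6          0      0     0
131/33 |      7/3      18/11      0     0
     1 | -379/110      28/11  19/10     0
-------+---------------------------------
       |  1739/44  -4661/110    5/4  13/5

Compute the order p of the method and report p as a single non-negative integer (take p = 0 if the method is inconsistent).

2

b = (1739/44, -4661/110, 5/4, 13/5)
c = (0, 1/6, 131/33, 1)
Ac = (0, 0, 3/11, 239/30)
Σ b_i: 1739/44·1 + (-4661/110)·1 + 5/4·1 + 13/5·1 = 1 ✓
b·c: (-4661/110)·1/6 + 5/4·131/33 + 13/5·1 = 1/2 ✓
b·c²: (-4661/110)·1/36 + 5/4·17161/1089 + 13/5·1 = 184007/8712 ≠ 1/3 ⇒ order 2.
b·Ac: 5/4·3/11 + 13/5·239/30 = 69479/3300 ≠ 1/6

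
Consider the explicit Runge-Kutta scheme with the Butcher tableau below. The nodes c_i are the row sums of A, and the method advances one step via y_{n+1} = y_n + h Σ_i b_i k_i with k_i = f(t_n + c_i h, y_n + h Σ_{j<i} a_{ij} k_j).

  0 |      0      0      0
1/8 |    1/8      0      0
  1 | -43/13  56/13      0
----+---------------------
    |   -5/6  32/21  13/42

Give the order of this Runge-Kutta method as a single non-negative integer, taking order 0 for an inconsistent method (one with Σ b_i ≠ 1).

b = (-5/6, 32/21, 13/42)
c = (0, 1/8, 1)
Ac = (0, 0, 7/13)
Σ b_i: (-5/6)·1 + 32/21·1 + 13/42·1 = 1 ✓
b·c: 32/21·1/8 + 13/42·1 = 1/2 ✓
b·c²: 32/21·1/64 + 13/42·1 = 1/3 ✓
b·Ac: 13/42·7/13 = 1/6 ✓; 3 stages ⇒ order 3.

3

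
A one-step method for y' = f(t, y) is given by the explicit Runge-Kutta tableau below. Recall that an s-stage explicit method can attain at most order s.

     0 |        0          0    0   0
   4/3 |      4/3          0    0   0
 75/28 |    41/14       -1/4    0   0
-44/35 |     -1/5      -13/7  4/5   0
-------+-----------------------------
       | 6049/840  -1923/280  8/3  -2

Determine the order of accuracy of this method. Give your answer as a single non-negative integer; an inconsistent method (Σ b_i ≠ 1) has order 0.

b = (6049/840, -1923/280, 8/3, -2)
c = (0, 4/3, 75/28, -44/35)
Ac = (0, 0, -1/3, -1/3)
Σ b_i: 6049/840·1 + (-1923/280)·1 + 8/3·1 + (-2)·1 = 1 ✓
b·c: (-1923/280)·4/3 + 8/3·75/28 + (-2)·(-44/35) = 1/2 ✓
b·c²: (-1923/280)·16/9 + 8/3·5625/784 + (-2)·1936/1225 = 27653/7350 ≠ 1/3 ⇒ order 2.
b·Ac: 8/3·(-1/3) + (-2)·(-1/3) = -2/9 ≠ 1/6

2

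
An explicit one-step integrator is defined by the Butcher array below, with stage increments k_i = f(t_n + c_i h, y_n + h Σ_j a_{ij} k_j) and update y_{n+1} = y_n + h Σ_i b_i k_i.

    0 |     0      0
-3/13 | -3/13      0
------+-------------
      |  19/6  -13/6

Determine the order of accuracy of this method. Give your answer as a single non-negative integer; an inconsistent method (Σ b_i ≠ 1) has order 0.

b = (19/6, -13/6)
c = (0, -3/13)
Σ b_i: 19/6·1 + (-13/6)·1 = 1 ✓
b·c: (-13/6)·(-3/13) = 1/2 ✓; 2 stages ⇒ order 2.

2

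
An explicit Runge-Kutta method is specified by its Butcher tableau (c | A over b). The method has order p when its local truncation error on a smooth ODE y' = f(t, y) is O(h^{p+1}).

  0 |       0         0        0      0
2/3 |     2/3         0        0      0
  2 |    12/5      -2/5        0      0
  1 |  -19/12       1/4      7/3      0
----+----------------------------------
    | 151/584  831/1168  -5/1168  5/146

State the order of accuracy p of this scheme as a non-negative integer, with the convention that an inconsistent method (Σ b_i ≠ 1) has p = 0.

b = (151/584, 831/1168, -5/1168, 5/146)
c = (0, 2/3, 2, 1)
Ac = (0, 0, -4/15, 29/6)
Σ b_i: 151/584·1 + 831/1168·1 + (-5/1168)·1 + 5/146·1 = 1 ✓
b·c: 831/1168·2/3 + (-5/1168)·2 + 5/146·1 = 1/2 ✓
b·c²: 831/1168·4/9 + (-5/1168)·4 + 5/146·1 = 1/3 ✓
b·Ac: (-5/1168)·(-4/15) + 5/146·29/6 = 1/6 ✓
b·c³: 831/1168·8/27 + (-5/1168)·8 + 5/146·1 = 277/1314 ≠ 1/4 ⇒ order 3.
b·(c∘Ac): (-5/1168)·(-8/15) + 5/146·29/6 = 49/292 ≠ 1/8
b·Ac²: (-5/1168)·(-8/45) + 5/146·85/9 = 71/219 ≠ 1/12
b·A²c: 5/146·(-28/45) = -14/657 ≠ 1/24

3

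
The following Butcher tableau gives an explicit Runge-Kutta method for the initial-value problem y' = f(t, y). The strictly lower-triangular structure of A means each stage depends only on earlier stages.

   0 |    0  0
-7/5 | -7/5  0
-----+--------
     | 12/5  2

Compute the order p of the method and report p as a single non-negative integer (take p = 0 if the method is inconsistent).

b = (12/5, 2)
c = (0, -7/5)
Σ b_i: 12/5·1 + 2·1 = 22/5 ≠ 1 ⇒ order 0.

0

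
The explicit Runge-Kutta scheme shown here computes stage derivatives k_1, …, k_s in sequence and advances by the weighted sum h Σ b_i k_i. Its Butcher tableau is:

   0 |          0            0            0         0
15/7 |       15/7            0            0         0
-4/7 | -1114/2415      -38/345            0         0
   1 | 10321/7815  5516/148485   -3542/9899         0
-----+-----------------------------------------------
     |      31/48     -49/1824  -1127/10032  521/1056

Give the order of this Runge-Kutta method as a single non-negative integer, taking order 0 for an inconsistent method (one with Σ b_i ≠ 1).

4

b = (31/48, -49/1824, -1127/10032, 521/1056)
c = (0, 15/7, -4/7, 1)
Ac = (0, 0, -38/161, 148/521)
Σ b_i: 31/48·1 + (-49/1824)·1 + (-1127/10032)·1 + 521/1056·1 = 1 ✓
b·c: (-49/1824)·15/7 + (-1127/10032)·(-4/7) + 521/1056·1 = 1/2 ✓
b·c²: (-49/1824)·225/49 + (-1127/10032)·16/49 + 521/1056·1 = 1/3 ✓
b·Ac: (-1127/10032)·(-38/161) + 521/1056·148/521 = 1/6 ✓
b·c³: (-49/1824)·3375/343 + (-1127/10032)·(-64/343) + 521/1056·1 = 1/4 ✓
b·(c∘Ac): (-1127/10032)·152/1127 + 521/1056·148/521 = 1/8 ✓
b·Ac²: (-1127/10032)·(-570/1127) + 521/1056·28/521 = 1/12 ✓
b·A²c: 521/1056·44/521 = 1/24 ✓; 4 stages ⇒ order 4.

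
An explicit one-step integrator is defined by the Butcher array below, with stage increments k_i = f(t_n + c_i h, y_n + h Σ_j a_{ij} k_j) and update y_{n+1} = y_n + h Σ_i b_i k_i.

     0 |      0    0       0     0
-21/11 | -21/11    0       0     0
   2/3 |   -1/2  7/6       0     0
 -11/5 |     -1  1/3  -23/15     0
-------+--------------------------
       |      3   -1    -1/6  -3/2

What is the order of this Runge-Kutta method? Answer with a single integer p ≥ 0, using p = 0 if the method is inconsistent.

0

b = (3, -1, -1/6, -3/2)
c = (0, -21/11, 2/3, -11/5)
Ac = (0, 0, -49/22, -821/495)
Σ b_i: 3·1 + (-1)·1 + (-1/6)·1 + (-3/2)·1 = 1/3 ≠ 1 ⇒ order 0.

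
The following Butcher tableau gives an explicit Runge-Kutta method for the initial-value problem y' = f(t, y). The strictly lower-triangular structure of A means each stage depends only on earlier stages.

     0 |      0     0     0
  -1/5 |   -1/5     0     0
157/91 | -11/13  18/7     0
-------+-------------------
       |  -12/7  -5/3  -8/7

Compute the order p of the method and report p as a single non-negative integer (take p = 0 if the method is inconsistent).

b = (-12/7, -5/3, -8/7)
c = (0, -1/5, 157/91)
Ac = (0, 0, -18/35)
Σ b_i: (-12/7)·1 + (-5/3)·1 + (-8/7)·1 = -95/21 ≠ 1 ⇒ order 0.

0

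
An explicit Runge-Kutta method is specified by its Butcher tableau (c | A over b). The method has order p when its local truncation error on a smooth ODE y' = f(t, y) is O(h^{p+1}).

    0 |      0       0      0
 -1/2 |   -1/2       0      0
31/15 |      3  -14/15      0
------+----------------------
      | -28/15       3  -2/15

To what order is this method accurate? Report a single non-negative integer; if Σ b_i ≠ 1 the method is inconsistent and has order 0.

b = (-28/15, 3, -2/15)
c = (0, -1/2, 31/15)
Ac = (0, 0, 7/15)
Σ b_i: (-28/15)·1 + 3·1 + (-2/15)·1 = 1 ✓
b·c: 3·(-1/2) + (-2/15)·31/15 = -799/450 ≠ 1/2 ⇒ order 1.

1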